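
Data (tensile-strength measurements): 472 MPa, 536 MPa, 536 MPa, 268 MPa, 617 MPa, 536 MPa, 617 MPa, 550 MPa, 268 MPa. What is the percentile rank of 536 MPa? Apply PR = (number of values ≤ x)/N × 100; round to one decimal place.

66.7

N = 9.
Strictly below 536: 3. Equal to 536: 3.
PR = 6/9 × 100 = 66.7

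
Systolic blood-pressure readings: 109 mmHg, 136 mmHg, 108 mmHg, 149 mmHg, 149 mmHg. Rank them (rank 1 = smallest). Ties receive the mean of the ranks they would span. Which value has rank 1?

108

Sorted (ascending): 108, 109, 136, 149, 149
The 2 values of 149 occupy positions 4–5 → average rank (4+5)/2 = 4.5.
Rank 1 → value 108.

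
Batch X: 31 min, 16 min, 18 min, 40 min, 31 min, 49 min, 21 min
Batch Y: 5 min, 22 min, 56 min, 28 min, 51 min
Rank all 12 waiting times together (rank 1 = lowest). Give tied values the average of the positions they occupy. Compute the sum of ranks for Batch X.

43

Sorted (ascending): 5, 16, 18, 21, 22, 28, 31, 31, 40, 49, 51, 56
The 2 values of 31 occupy positions 7–8 → average rank (7+8)/2 = 7.5.
Batch X values → pooled ranks: 31→7.5, 16→2, 18→3, 40→9, 31→7.5, 49→10, 21→4
Rank sum = 7.5 + 2 + 3 + 9 + 7.5 + 10 + 4 = 43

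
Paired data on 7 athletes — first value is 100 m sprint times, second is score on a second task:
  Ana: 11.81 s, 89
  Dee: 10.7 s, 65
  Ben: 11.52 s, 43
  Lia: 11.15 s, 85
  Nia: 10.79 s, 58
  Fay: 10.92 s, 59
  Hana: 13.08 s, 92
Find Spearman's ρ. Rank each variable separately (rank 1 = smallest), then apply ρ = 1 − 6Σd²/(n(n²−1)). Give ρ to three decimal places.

0.536

Ranks of variable 1: 6, 1, 5, 4, 2, 3, 7
Ranks of variable 2: 6, 4, 1, 5, 2, 3, 7
d = r₁ − r₂: 0, -3, 4, -1, 0, 0, 0
d²: 0, 9, 16, 1, 0, 0, 0; Σd² = 26
ρ = 1 − 6·26/(7·48) = 1 − 156/336 = 0.536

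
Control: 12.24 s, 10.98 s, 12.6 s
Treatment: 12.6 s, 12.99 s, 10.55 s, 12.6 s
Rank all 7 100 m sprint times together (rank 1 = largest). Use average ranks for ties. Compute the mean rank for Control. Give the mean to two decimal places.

4.67

Sorted (descending): 12.99, 12.6, 12.6, 12.6, 12.24, 10.98, 10.55
The 3 values of 12.6 occupy positions 2–4 → average rank 3.
Control values → pooled ranks: 12.24→5, 10.98→6, 12.6→3
Mean rank = (5 + 6 + 3) / 3 = 4.67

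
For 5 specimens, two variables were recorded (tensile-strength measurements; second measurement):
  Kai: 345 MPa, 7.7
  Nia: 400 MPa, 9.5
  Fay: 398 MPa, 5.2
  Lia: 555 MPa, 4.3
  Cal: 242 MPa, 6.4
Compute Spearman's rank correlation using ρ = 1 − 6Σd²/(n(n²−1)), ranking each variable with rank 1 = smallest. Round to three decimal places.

Ranks of variable 1: 2, 4, 3, 5, 1
Ranks of variable 2: 4, 5, 2, 1, 3
d = r₁ − r₂: -2, -1, 1, 4, -2
d²: 4, 1, 1, 16, 4; Σd² = 26
ρ = 1 − 6·26/(5·24) = 1 − 156/120 = -0.300

-0.300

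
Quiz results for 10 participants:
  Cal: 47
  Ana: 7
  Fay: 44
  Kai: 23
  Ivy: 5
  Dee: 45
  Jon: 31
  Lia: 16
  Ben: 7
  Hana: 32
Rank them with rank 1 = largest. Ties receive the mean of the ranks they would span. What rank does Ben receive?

8.5

Sorted (descending): 47, 45, 44, 32, 31, 23, 16, 7, 7, 5
The 2 values of 7 occupy positions 8–9 → average rank (8+9)/2 = 8.5.
Ben has value 7 → rank 8.5.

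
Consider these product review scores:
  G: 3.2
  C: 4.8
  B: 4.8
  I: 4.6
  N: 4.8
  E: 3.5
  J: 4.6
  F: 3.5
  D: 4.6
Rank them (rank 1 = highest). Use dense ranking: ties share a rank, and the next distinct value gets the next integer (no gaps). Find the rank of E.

Sorted (descending): 4.8, 4.8, 4.8, 4.6, 4.6, 4.6, 3.5, 3.5, 3.2
The 3 values of 4.8 share dense rank 1.
The 3 values of 4.6 share dense rank 2.
The 2 values of 3.5 share dense rank 3.
Remaining distinct values take the next consecutive integers.
E has value 3.5 → rank 3.

3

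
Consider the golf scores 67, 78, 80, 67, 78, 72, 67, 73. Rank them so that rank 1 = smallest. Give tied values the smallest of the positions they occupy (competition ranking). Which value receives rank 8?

Sorted (ascending): 67, 67, 67, 72, 73, 78, 78, 80
The 3 values of 67 occupy positions 1–3 → each gets rank 1.
The 2 values of 78 occupy positions 6–7 → each gets rank 6.
Rank 8 → value 80.

80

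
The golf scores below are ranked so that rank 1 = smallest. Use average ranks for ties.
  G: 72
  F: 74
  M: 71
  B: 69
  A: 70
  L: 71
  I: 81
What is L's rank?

Sorted (ascending): 69, 70, 71, 71, 72, 74, 81
The 2 values of 71 occupy positions 3–4 → average rank (3+4)/2 = 3.5.
L has value 71 → rank 3.5.

3.5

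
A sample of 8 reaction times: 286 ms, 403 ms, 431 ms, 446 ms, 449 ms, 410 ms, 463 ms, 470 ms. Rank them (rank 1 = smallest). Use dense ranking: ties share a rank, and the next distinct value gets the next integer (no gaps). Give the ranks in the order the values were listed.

1, 2, 4, 5, 6, 3, 7, 8

Sorted (ascending): 286, 403, 410, 431, 446, 449, 463, 470
No ties — each value takes its position as its rank.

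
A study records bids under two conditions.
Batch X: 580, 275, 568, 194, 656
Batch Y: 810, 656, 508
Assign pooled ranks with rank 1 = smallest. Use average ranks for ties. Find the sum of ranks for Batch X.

18.5

Sorted (ascending): 194, 275, 508, 568, 580, 656, 656, 810
The 2 values of 656 occupy positions 6–7 → average rank (6+7)/2 = 6.5.
Batch X values → pooled ranks: 580→5, 275→2, 568→4, 194→1, 656→6.5
Rank sum = 5 + 2 + 4 + 1 + 6.5 = 18.5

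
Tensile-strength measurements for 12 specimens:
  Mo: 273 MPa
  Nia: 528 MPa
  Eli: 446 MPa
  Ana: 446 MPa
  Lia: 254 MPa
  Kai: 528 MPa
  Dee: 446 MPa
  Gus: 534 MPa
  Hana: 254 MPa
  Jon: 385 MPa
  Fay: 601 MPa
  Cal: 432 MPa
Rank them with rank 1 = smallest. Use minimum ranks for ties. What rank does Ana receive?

Sorted (ascending): 254, 254, 273, 385, 432, 446, 446, 446, 528, 528, 534, 601
The 2 values of 254 occupy positions 1–2 → each gets rank 1.
The 3 values of 446 occupy positions 6–8 → each gets rank 6.
The 2 values of 528 occupy positions 9–10 → each gets rank 9.
Ana has value 446 MPa → rank 6.

6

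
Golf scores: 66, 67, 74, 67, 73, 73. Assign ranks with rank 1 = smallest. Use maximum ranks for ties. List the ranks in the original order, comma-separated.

Sorted (ascending): 66, 67, 67, 73, 73, 74
The 2 values of 67 occupy positions 2–3 → each gets rank 3.
The 2 values of 73 occupy positions 4–5 → each gets rank 5.

1, 3, 6, 3, 5, 5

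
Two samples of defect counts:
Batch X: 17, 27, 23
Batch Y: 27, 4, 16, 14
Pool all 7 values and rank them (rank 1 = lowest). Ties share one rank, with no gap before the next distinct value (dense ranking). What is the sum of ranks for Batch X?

15

Sorted (ascending): 4, 14, 16, 17, 23, 27, 27
The 2 values of 27 share dense rank 6.
Remaining distinct values take the next consecutive integers.
Batch X values → pooled ranks: 17→4, 27→6, 23→5
Rank sum = 4 + 6 + 5 = 15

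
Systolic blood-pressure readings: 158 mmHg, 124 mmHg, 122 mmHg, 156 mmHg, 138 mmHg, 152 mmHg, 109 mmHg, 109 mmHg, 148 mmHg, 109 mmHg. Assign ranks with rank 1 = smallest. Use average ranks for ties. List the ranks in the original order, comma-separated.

Sorted (ascending): 109, 109, 109, 122, 124, 138, 148, 152, 156, 158
The 3 values of 109 occupy positions 1–3 → average rank 2.

10, 5, 4, 9, 6, 8, 2, 2, 7, 2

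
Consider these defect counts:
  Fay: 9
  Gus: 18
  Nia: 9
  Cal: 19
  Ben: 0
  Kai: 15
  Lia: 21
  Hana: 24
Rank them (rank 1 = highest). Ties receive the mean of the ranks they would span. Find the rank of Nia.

Sorted (descending): 24, 21, 19, 18, 15, 9, 9, 0
The 2 values of 9 occupy positions 6–7 → average rank (6+7)/2 = 6.5.
Nia has value 9 → rank 6.5.

6.5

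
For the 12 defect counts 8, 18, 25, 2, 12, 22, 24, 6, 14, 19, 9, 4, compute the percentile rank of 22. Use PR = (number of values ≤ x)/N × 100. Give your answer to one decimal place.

N = 12.
Strictly below 22: 9. Equal to 22: 1.
PR = 10/12 × 100 = 83.3

83.3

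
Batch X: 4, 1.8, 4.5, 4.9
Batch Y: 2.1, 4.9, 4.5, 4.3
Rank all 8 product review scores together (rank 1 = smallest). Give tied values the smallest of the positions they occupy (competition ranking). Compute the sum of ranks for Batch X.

16

Sorted (ascending): 1.8, 2.1, 4, 4.3, 4.5, 4.5, 4.9, 4.9
The 2 values of 4.5 occupy positions 5–6 → each gets rank 5.
The 2 values of 4.9 occupy positions 7–8 → each gets rank 7.
Batch X values → pooled ranks: 4→3, 1.8→1, 4.5→5, 4.9→7
Rank sum = 3 + 1 + 5 + 7 = 16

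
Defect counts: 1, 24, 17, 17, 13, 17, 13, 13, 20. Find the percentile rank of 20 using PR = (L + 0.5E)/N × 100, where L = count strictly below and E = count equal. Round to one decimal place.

83.3

N = 9.
Strictly below 20: 7. Equal to 20: 1.
PR = (7 + 0.5·1)/9 × 100 = 83.3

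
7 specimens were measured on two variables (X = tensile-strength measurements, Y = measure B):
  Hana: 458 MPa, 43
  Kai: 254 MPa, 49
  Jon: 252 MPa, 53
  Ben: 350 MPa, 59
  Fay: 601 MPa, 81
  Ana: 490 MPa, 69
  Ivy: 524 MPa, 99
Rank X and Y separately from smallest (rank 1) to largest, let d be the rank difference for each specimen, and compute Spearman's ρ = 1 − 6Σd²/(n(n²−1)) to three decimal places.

0.714

Ranks of variable 1: 4, 2, 1, 3, 7, 5, 6
Ranks of variable 2: 1, 2, 3, 4, 6, 5, 7
d = r₁ − r₂: 3, 0, -2, -1, 1, 0, -1
d²: 9, 0, 4, 1, 1, 0, 1; Σd² = 16
ρ = 1 − 6·16/(7·48) = 1 − 96/336 = 0.714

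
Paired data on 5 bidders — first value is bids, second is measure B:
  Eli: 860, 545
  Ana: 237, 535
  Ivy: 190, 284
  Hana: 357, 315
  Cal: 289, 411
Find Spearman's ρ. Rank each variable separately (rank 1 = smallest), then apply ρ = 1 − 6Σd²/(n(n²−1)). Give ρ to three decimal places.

0.600

Ranks of variable 1: 5, 2, 1, 4, 3
Ranks of variable 2: 5, 4, 1, 2, 3
d = r₁ − r₂: 0, -2, 0, 2, 0
d²: 0, 4, 0, 4, 0; Σd² = 8
ρ = 1 − 6·8/(5·24) = 1 − 48/120 = 0.600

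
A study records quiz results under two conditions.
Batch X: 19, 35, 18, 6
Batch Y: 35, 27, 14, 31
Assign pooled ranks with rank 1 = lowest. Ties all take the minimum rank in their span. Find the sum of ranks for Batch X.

Sorted (ascending): 6, 14, 18, 19, 27, 31, 35, 35
The 2 values of 35 occupy positions 7–8 → each gets rank 7.
Batch X values → pooled ranks: 19→4, 35→7, 18→3, 6→1
Rank sum = 4 + 7 + 3 + 1 = 15

15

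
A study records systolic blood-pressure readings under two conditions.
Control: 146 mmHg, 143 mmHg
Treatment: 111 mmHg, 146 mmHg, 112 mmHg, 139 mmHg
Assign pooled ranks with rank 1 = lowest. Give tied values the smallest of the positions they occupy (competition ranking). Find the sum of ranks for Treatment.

Sorted (ascending): 111, 112, 139, 143, 146, 146
The 2 values of 146 occupy positions 5–6 → each gets rank 5.
Treatment values → pooled ranks: 111→1, 146→5, 112→2, 139→3
Rank sum = 1 + 5 + 2 + 3 = 11

11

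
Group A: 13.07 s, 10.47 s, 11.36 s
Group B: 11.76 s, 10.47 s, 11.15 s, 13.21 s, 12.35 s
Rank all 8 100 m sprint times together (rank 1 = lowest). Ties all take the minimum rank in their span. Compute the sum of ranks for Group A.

Sorted (ascending): 10.47, 10.47, 11.15, 11.36, 11.76, 12.35, 13.07, 13.21
The 2 values of 10.47 occupy positions 1–2 → each gets rank 1.
Group A values → pooled ranks: 13.07→7, 10.47→1, 11.36→4
Rank sum = 7 + 1 + 4 = 12

12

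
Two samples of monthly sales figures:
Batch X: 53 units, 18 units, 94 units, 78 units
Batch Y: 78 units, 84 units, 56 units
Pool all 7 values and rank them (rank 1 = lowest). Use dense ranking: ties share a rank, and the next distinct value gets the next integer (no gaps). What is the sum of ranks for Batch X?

13

Sorted (ascending): 18, 53, 56, 78, 78, 84, 94
The 2 values of 78 share dense rank 4.
Remaining distinct values take the next consecutive integers.
Batch X values → pooled ranks: 53→2, 18→1, 94→6, 78→4
Rank sum = 2 + 1 + 6 + 4 = 13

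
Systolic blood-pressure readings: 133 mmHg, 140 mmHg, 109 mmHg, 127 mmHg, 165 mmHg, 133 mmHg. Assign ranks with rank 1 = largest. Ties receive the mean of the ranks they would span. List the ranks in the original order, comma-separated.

Sorted (descending): 165, 140, 133, 133, 127, 109
The 2 values of 133 occupy positions 3–4 → average rank (3+4)/2 = 3.5.

3.5, 2, 6, 5, 1, 3.5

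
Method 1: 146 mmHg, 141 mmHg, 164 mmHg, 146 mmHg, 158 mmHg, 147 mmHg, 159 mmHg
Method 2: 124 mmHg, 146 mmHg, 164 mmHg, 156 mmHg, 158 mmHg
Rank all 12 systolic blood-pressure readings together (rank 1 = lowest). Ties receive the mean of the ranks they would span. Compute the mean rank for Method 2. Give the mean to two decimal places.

Sorted (ascending): 124, 141, 146, 146, 146, 147, 156, 158, 158, 159, 164, 164
The 3 values of 146 occupy positions 3–5 → average rank 4.
The 2 values of 158 occupy positions 8–9 → average rank (8+9)/2 = 8.5.
The 2 values of 164 occupy positions 11–12 → average rank (11+12)/2 = 11.5.
Method 2 values → pooled ranks: 124→1, 146→4, 164→11.5, 156→7, 158→8.5
Mean rank = (1 + 4 + 11.5 + 7 + 8.5) / 5 = 6.40

6.40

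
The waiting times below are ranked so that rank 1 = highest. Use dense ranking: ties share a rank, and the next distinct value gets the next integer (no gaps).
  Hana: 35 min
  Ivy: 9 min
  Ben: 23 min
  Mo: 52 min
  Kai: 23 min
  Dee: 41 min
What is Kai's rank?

4

Sorted (descending): 52, 41, 35, 23, 23, 9
The 2 values of 23 share dense rank 4.
Remaining distinct values take the next consecutive integers.
Kai has value 23 min → rank 4.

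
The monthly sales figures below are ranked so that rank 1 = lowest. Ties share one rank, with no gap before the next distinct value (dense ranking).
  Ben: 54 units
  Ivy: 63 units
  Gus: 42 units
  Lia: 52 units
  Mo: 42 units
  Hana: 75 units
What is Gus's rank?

1

Sorted (ascending): 42, 42, 52, 54, 63, 75
The 2 values of 42 share dense rank 1.
Remaining distinct values take the next consecutive integers.
Gus has value 42 units → rank 1.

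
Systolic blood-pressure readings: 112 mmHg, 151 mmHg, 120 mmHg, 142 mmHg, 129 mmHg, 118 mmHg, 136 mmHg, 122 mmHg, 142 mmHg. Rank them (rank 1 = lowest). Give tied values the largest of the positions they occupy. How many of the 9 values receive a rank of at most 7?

Sorted (ascending): 112, 118, 120, 122, 129, 136, 142, 142, 151
The 2 values of 142 occupy positions 7–8 → each gets rank 8.
Ranks ≤ 7: {1, 2, 3, 4, 5, 6} → 6 values.

6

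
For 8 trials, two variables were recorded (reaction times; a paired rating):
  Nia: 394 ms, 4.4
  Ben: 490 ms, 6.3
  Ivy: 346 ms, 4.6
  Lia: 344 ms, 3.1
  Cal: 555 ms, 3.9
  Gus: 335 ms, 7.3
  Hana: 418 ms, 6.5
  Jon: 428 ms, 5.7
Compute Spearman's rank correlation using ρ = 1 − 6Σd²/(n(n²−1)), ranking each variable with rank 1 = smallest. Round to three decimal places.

-0.119

Ranks of variable 1: 4, 7, 3, 2, 8, 1, 5, 6
Ranks of variable 2: 3, 6, 4, 1, 2, 8, 7, 5
d = r₁ − r₂: 1, 1, -1, 1, 6, -7, -2, 1
d²: 1, 1, 1, 1, 36, 49, 4, 1; Σd² = 94
ρ = 1 − 6·94/(8·63) = 1 − 564/504 = -0.119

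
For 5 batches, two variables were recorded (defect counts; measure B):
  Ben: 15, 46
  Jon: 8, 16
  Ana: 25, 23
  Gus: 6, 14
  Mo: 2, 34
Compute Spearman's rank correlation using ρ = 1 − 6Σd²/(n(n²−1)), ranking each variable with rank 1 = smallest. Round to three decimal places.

0.200

Ranks of variable 1: 4, 3, 5, 2, 1
Ranks of variable 2: 5, 2, 3, 1, 4
d = r₁ − r₂: -1, 1, 2, 1, -3
d²: 1, 1, 4, 1, 9; Σd² = 16
ρ = 1 − 6·16/(5·24) = 1 − 96/120 = 0.200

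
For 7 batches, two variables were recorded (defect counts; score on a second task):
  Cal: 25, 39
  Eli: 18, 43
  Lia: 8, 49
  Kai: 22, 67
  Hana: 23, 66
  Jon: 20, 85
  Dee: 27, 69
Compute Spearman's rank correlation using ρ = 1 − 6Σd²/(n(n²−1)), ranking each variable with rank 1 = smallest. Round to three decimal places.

0.143

Ranks of variable 1: 6, 2, 1, 4, 5, 3, 7
Ranks of variable 2: 1, 2, 3, 5, 4, 7, 6
d = r₁ − r₂: 5, 0, -2, -1, 1, -4, 1
d²: 25, 0, 4, 1, 1, 16, 1; Σd² = 48
ρ = 1 − 6·48/(7·48) = 1 − 288/336 = 0.143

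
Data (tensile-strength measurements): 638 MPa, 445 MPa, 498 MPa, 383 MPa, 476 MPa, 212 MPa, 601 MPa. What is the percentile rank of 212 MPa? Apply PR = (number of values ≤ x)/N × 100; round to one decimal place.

14.3

N = 7.
Strictly below 212: 0. Equal to 212: 1.
PR = 1/7 × 100 = 14.3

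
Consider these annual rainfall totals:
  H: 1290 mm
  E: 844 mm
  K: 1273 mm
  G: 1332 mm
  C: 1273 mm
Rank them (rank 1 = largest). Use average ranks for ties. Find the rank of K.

Sorted (descending): 1332, 1290, 1273, 1273, 844
The 2 values of 1273 occupy positions 3–4 → average rank (3+4)/2 = 3.5.
K has value 1273 mm → rank 3.5.

3.5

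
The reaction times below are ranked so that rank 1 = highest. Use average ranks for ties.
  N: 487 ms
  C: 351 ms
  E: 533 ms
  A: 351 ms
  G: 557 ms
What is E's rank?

Sorted (descending): 557, 533, 487, 351, 351
The 2 values of 351 occupy positions 4–5 → average rank (4+5)/2 = 4.5.
E has value 533 ms → rank 2.

2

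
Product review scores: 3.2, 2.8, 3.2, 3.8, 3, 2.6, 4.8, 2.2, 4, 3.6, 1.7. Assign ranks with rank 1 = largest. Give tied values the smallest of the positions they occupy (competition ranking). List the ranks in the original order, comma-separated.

Sorted (descending): 4.8, 4, 3.8, 3.6, 3.2, 3.2, 3, 2.8, 2.6, 2.2, 1.7
The 2 values of 3.2 occupy positions 5–6 → each gets rank 5.

5, 8, 5, 3, 7, 9, 1, 10, 2, 4, 11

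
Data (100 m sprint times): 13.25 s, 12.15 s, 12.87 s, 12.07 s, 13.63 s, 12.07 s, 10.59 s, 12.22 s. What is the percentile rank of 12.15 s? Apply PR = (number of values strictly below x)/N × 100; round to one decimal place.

37.5

N = 8.
Strictly below 12.15: 3. Equal to 12.15: 1.
PR = 3/8 × 100 = 37.5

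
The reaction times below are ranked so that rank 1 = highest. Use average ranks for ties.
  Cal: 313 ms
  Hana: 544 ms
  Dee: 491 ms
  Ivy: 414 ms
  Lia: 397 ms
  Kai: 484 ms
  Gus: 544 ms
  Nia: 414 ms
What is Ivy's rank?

Sorted (descending): 544, 544, 491, 484, 414, 414, 397, 313
The 2 values of 544 occupy positions 1–2 → average rank (1+2)/2 = 1.5.
The 2 values of 414 occupy positions 5–6 → average rank (5+6)/2 = 5.5.
Ivy has value 414 ms → rank 5.5.

5.5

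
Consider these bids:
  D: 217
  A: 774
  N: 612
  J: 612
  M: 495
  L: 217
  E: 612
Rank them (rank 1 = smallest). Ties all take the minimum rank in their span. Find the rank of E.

4

Sorted (ascending): 217, 217, 495, 612, 612, 612, 774
The 2 values of 217 occupy positions 1–2 → each gets rank 1.
The 3 values of 612 occupy positions 4–6 → each gets rank 4.
E has value 612 → rank 4.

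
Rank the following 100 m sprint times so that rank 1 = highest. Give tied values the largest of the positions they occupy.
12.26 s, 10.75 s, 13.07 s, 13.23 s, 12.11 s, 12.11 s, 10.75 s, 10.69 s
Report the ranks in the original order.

Sorted (descending): 13.23, 13.07, 12.26, 12.11, 12.11, 10.75, 10.75, 10.69
The 2 values of 12.11 occupy positions 4–5 → each gets rank 5.
The 2 values of 10.75 occupy positions 6–7 → each gets rank 7.

3, 7, 2, 1, 5, 5, 7, 8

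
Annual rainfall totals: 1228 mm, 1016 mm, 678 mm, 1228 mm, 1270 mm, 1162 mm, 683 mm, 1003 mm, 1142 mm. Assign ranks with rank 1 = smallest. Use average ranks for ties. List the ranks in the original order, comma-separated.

7.5, 4, 1, 7.5, 9, 6, 2, 3, 5

Sorted (ascending): 678, 683, 1003, 1016, 1142, 1162, 1228, 1228, 1270
The 2 values of 1228 occupy positions 7–8 → average rank (7+8)/2 = 7.5.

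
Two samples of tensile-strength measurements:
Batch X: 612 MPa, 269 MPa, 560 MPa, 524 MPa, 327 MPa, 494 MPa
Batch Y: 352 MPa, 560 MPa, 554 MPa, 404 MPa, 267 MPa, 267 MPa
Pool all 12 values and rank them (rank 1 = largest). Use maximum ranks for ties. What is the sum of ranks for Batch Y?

46

Sorted (descending): 612, 560, 560, 554, 524, 494, 404, 352, 327, 269, 267, 267
The 2 values of 560 occupy positions 2–3 → each gets rank 3.
The 2 values of 267 occupy positions 11–12 → each gets rank 12.
Batch Y values → pooled ranks: 352→8, 560→3, 554→4, 404→7, 267→12, 267→12
Rank sum = 8 + 3 + 4 + 7 + 12 + 12 = 46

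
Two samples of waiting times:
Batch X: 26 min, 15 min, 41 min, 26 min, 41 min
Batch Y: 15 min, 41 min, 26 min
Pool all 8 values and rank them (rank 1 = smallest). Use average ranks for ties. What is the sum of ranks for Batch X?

Sorted (ascending): 15, 15, 26, 26, 26, 41, 41, 41
The 2 values of 15 occupy positions 1–2 → average rank (1+2)/2 = 1.5.
The 3 values of 26 occupy positions 3–5 → average rank 4.
The 3 values of 41 occupy positions 6–8 → average rank 7.
Batch X values → pooled ranks: 26→4, 15→1.5, 41→7, 26→4, 41→7
Rank sum = 4 + 1.5 + 7 + 4 + 7 = 23.5

23.5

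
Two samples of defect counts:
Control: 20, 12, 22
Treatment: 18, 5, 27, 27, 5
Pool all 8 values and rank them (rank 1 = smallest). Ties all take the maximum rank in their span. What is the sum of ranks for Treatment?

Sorted (ascending): 5, 5, 12, 18, 20, 22, 27, 27
The 2 values of 5 occupy positions 1–2 → each gets rank 2.
The 2 values of 27 occupy positions 7–8 → each gets rank 8.
Treatment values → pooled ranks: 18→4, 5→2, 27→8, 27→8, 5→2
Rank sum = 4 + 2 + 8 + 8 + 2 = 24

24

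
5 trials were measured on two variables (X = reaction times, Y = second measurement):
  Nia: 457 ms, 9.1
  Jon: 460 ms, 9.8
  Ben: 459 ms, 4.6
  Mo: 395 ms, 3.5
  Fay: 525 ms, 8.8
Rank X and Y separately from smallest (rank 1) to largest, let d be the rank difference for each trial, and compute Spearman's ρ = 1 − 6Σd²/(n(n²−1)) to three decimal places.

0.500

Ranks of variable 1: 2, 4, 3, 1, 5
Ranks of variable 2: 4, 5, 2, 1, 3
d = r₁ − r₂: -2, -1, 1, 0, 2
d²: 4, 1, 1, 0, 4; Σd² = 10
ρ = 1 − 6·10/(5·24) = 1 − 60/120 = 0.500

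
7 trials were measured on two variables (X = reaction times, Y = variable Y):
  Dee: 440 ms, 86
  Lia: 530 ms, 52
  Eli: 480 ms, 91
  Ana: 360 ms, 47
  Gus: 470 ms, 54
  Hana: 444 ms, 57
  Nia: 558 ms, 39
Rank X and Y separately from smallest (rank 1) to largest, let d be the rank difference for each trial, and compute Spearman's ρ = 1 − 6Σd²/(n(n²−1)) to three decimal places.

-0.250

Ranks of variable 1: 2, 6, 5, 1, 4, 3, 7
Ranks of variable 2: 6, 3, 7, 2, 4, 5, 1
d = r₁ − r₂: -4, 3, -2, -1, 0, -2, 6
d²: 16, 9, 4, 1, 0, 4, 36; Σd² = 70
ρ = 1 − 6·70/(7·48) = 1 − 420/336 = -0.250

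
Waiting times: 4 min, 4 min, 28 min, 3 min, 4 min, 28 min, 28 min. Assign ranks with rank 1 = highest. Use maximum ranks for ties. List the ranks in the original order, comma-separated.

Sorted (descending): 28, 28, 28, 4, 4, 4, 3
The 3 values of 28 occupy positions 1–3 → each gets rank 3.
The 3 values of 4 occupy positions 4–6 → each gets rank 6.

6, 6, 3, 7, 6, 3, 3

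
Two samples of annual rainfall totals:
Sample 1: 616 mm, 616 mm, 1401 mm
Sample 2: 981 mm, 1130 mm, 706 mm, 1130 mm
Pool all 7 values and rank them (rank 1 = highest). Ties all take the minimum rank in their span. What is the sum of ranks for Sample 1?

13

Sorted (descending): 1401, 1130, 1130, 981, 706, 616, 616
The 2 values of 1130 occupy positions 2–3 → each gets rank 2.
The 2 values of 616 occupy positions 6–7 → each gets rank 6.
Sample 1 values → pooled ranks: 616→6, 616→6, 1401→1
Rank sum = 6 + 6 + 1 = 13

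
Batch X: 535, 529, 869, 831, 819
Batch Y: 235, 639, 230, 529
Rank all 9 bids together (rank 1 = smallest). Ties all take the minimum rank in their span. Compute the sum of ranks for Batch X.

32

Sorted (ascending): 230, 235, 529, 529, 535, 639, 819, 831, 869
The 2 values of 529 occupy positions 3–4 → each gets rank 3.
Batch X values → pooled ranks: 535→5, 529→3, 869→9, 831→8, 819→7
Rank sum = 5 + 3 + 9 + 8 + 7 = 32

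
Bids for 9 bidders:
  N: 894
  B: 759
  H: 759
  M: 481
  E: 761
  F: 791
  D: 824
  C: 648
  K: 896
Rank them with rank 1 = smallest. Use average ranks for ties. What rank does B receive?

3.5

Sorted (ascending): 481, 648, 759, 759, 761, 791, 824, 894, 896
The 2 values of 759 occupy positions 3–4 → average rank (3+4)/2 = 3.5.
B has value 759 → rank 3.5.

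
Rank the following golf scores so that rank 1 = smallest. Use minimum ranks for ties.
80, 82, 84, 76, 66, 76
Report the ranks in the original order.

4, 5, 6, 2, 1, 2

Sorted (ascending): 66, 76, 76, 80, 82, 84
The 2 values of 76 occupy positions 2–3 → each gets rank 2.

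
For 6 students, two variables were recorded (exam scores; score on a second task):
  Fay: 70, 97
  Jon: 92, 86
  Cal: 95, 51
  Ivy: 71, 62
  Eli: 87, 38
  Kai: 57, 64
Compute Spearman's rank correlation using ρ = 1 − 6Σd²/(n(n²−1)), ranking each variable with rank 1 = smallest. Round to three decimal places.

Ranks of variable 1: 2, 5, 6, 3, 4, 1
Ranks of variable 2: 6, 5, 2, 3, 1, 4
d = r₁ − r₂: -4, 0, 4, 0, 3, -3
d²: 16, 0, 16, 0, 9, 9; Σd² = 50
ρ = 1 − 6·50/(6·35) = 1 − 300/210 = -0.429

-0.429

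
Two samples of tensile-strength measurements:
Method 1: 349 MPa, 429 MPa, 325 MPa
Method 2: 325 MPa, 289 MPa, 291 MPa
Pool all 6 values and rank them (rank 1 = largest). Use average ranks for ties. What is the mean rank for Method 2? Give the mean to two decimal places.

4.83

Sorted (descending): 429, 349, 325, 325, 291, 289
The 2 values of 325 occupy positions 3–4 → average rank (3+4)/2 = 3.5.
Method 2 values → pooled ranks: 325→3.5, 289→6, 291→5
Mean rank = (3.5 + 6 + 5) / 3 = 4.83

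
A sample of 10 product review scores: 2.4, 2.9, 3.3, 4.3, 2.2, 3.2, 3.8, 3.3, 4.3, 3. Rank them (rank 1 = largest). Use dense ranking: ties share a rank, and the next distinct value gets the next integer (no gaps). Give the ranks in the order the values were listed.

Sorted (descending): 4.3, 4.3, 3.8, 3.3, 3.3, 3.2, 3, 2.9, 2.4, 2.2
The 2 values of 4.3 share dense rank 1.
The 2 values of 3.3 share dense rank 3.
Remaining distinct values take the next consecutive integers.

7, 6, 3, 1, 8, 4, 2, 3, 1, 5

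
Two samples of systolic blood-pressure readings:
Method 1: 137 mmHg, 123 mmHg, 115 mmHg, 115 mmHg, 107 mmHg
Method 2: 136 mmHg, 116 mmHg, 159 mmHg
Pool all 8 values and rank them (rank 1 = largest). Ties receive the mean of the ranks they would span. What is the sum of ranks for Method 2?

Sorted (descending): 159, 137, 136, 123, 116, 115, 115, 107
The 2 values of 115 occupy positions 6–7 → average rank (6+7)/2 = 6.5.
Method 2 values → pooled ranks: 136→3, 116→5, 159→1
Rank sum = 3 + 5 + 1 = 9

9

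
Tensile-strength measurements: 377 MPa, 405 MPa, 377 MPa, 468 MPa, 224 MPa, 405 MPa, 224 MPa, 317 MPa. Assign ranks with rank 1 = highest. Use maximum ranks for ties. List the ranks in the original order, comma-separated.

5, 3, 5, 1, 8, 3, 8, 6

Sorted (descending): 468, 405, 405, 377, 377, 317, 224, 224
The 2 values of 405 occupy positions 2–3 → each gets rank 3.
The 2 values of 377 occupy positions 4–5 → each gets rank 5.
The 2 values of 224 occupy positions 7–8 → each gets rank 8.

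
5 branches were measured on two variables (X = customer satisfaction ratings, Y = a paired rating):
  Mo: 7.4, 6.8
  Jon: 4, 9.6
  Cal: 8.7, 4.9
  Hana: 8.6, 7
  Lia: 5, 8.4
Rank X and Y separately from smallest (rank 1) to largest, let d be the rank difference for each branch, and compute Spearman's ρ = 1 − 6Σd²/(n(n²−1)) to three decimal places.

-0.900

Ranks of variable 1: 3, 1, 5, 4, 2
Ranks of variable 2: 2, 5, 1, 3, 4
d = r₁ − r₂: 1, -4, 4, 1, -2
d²: 1, 16, 16, 1, 4; Σd² = 38
ρ = 1 − 6·38/(5·24) = 1 − 228/120 = -0.900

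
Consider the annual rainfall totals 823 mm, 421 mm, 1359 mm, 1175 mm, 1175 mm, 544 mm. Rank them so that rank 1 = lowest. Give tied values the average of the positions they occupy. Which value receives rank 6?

1359

Sorted (ascending): 421, 544, 823, 1175, 1175, 1359
The 2 values of 1175 occupy positions 4–5 → average rank (4+5)/2 = 4.5.
Rank 6 → value 1359.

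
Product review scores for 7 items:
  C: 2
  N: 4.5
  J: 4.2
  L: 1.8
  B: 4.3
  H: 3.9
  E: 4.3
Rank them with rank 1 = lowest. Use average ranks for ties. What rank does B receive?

5.5

Sorted (ascending): 1.8, 2, 3.9, 4.2, 4.3, 4.3, 4.5
The 2 values of 4.3 occupy positions 5–6 → average rank (5+6)/2 = 5.5.
B has value 4.3 → rank 5.5.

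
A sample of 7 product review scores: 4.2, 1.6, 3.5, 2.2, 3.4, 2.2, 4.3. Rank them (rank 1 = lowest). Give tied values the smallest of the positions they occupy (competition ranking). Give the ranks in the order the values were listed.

6, 1, 5, 2, 4, 2, 7

Sorted (ascending): 1.6, 2.2, 2.2, 3.4, 3.5, 4.2, 4.3
The 2 values of 2.2 occupy positions 2–3 → each gets rank 2.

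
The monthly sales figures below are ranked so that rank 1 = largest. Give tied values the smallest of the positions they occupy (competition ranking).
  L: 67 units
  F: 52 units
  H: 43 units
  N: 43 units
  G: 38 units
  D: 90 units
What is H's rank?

4

Sorted (descending): 90, 67, 52, 43, 43, 38
The 2 values of 43 occupy positions 4–5 → each gets rank 4.
H has value 43 units → rank 4.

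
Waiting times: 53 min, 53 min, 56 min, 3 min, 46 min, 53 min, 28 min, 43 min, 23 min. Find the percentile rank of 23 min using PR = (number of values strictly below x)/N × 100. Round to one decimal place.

11.1

N = 9.
Strictly below 23: 1. Equal to 23: 1.
PR = 1/9 × 100 = 11.1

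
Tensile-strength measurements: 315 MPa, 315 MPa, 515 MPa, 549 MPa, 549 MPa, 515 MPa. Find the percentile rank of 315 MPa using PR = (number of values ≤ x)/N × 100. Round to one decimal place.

N = 6.
Strictly below 315: 0. Equal to 315: 2.
PR = 2/6 × 100 = 33.3

33.3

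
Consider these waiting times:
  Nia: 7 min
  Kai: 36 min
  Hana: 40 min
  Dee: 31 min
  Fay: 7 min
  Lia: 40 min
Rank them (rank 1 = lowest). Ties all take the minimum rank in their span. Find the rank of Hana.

Sorted (ascending): 7, 7, 31, 36, 40, 40
The 2 values of 7 occupy positions 1–2 → each gets rank 1.
The 2 values of 40 occupy positions 5–6 → each gets rank 5.
Hana has value 40 min → rank 5.

5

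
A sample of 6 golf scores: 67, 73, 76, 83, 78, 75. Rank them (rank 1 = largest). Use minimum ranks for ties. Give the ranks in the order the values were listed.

6, 5, 3, 1, 2, 4

Sorted (descending): 83, 78, 76, 75, 73, 67
No ties — each value takes its position as its rank.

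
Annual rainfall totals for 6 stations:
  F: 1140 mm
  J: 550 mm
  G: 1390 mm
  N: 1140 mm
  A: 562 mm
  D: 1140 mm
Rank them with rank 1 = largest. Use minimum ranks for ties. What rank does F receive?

Sorted (descending): 1390, 1140, 1140, 1140, 562, 550
The 3 values of 1140 occupy positions 2–4 → each gets rank 2.
F has value 1140 mm → rank 2.

2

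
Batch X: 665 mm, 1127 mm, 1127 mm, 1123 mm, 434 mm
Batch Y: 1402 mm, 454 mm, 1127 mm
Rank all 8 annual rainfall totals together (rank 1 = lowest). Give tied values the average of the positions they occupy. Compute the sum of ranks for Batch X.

20

Sorted (ascending): 434, 454, 665, 1123, 1127, 1127, 1127, 1402
The 3 values of 1127 occupy positions 5–7 → average rank 6.
Batch X values → pooled ranks: 665→3, 1127→6, 1127→6, 1123→4, 434→1
Rank sum = 3 + 6 + 6 + 4 + 1 = 20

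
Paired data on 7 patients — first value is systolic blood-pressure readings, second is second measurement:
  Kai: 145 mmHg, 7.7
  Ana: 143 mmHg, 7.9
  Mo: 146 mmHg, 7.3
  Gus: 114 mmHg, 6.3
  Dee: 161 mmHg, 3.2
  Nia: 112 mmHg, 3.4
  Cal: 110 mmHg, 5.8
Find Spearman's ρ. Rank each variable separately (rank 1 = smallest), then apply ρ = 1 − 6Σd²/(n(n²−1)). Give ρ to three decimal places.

0.071

Ranks of variable 1: 5, 4, 6, 3, 7, 2, 1
Ranks of variable 2: 6, 7, 5, 4, 1, 2, 3
d = r₁ − r₂: -1, -3, 1, -1, 6, 0, -2
d²: 1, 9, 1, 1, 36, 0, 4; Σd² = 52
ρ = 1 − 6·52/(7·48) = 1 − 312/336 = 0.071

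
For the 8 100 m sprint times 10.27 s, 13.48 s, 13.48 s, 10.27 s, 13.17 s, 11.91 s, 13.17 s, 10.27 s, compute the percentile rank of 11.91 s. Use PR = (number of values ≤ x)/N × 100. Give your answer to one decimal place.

N = 8.
Strictly below 11.91: 3. Equal to 11.91: 1.
PR = 4/8 × 100 = 50.0

50.0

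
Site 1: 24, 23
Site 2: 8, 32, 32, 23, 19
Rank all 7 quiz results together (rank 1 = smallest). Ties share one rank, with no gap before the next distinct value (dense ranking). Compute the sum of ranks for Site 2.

16

Sorted (ascending): 8, 19, 23, 23, 24, 32, 32
The 2 values of 23 share dense rank 3.
The 2 values of 32 share dense rank 5.
Remaining distinct values take the next consecutive integers.
Site 2 values → pooled ranks: 8→1, 32→5, 32→5, 23→3, 19→2
Rank sum = 1 + 5 + 5 + 3 + 2 = 16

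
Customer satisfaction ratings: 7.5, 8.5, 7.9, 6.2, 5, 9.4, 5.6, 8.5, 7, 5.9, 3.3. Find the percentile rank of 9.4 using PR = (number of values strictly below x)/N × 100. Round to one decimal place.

N = 11.
Strictly below 9.4: 10. Equal to 9.4: 1.
PR = 10/11 × 100 = 90.9

90.9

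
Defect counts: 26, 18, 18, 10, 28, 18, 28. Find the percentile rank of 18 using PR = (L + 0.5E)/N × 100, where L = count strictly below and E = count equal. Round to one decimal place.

N = 7.
Strictly below 18: 1. Equal to 18: 3.
PR = (1 + 0.5·3)/7 × 100 = 35.7

35.7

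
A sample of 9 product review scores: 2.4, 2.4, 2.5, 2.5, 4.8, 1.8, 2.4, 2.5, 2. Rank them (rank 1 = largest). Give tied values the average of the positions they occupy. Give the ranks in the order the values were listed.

6, 6, 3, 3, 1, 9, 6, 3, 8

Sorted (descending): 4.8, 2.5, 2.5, 2.5, 2.4, 2.4, 2.4, 2, 1.8
The 3 values of 2.5 occupy positions 2–4 → average rank 3.
The 3 values of 2.4 occupy positions 5–7 → average rank 6.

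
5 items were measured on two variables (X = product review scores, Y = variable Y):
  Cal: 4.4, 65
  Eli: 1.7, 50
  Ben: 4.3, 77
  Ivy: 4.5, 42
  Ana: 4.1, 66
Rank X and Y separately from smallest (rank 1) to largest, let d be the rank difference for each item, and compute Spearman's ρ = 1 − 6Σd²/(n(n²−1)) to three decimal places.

Ranks of variable 1: 4, 1, 3, 5, 2
Ranks of variable 2: 3, 2, 5, 1, 4
d = r₁ − r₂: 1, -1, -2, 4, -2
d²: 1, 1, 4, 16, 4; Σd² = 26
ρ = 1 − 6·26/(5·24) = 1 − 156/120 = -0.300

-0.300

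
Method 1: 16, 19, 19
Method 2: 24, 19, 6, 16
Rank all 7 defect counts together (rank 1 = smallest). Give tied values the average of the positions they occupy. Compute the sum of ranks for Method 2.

15.5

Sorted (ascending): 6, 16, 16, 19, 19, 19, 24
The 2 values of 16 occupy positions 2–3 → average rank (2+3)/2 = 2.5.
The 3 values of 19 occupy positions 4–6 → average rank 5.
Method 2 values → pooled ranks: 24→7, 19→5, 6→1, 16→2.5
Rank sum = 7 + 5 + 1 + 2.5 = 15.5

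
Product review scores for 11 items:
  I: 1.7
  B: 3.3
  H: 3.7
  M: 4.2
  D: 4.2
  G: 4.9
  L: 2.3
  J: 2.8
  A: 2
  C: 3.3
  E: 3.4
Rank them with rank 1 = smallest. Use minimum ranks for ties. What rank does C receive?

Sorted (ascending): 1.7, 2, 2.3, 2.8, 3.3, 3.3, 3.4, 3.7, 4.2, 4.2, 4.9
The 2 values of 3.3 occupy positions 5–6 → each gets rank 5.
The 2 values of 4.2 occupy positions 9–10 → each gets rank 9.
C has value 3.3 → rank 5.

5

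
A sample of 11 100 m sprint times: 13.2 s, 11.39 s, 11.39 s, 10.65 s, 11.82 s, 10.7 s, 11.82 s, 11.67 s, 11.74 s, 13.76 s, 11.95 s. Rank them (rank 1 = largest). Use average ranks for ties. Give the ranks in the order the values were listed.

2, 8.5, 8.5, 11, 4.5, 10, 4.5, 7, 6, 1, 3

Sorted (descending): 13.76, 13.2, 11.95, 11.82, 11.82, 11.74, 11.67, 11.39, 11.39, 10.7, 10.65
The 2 values of 11.82 occupy positions 4–5 → average rank (4+5)/2 = 4.5.
The 2 values of 11.39 occupy positions 8–9 → average rank (8+9)/2 = 8.5.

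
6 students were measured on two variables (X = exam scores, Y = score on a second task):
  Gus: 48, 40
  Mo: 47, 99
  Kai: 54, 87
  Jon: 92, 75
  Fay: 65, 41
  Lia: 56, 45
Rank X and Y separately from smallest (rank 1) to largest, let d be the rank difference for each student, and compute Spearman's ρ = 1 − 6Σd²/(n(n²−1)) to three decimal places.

-0.257

Ranks of variable 1: 2, 1, 3, 6, 5, 4
Ranks of variable 2: 1, 6, 5, 4, 2, 3
d = r₁ − r₂: 1, -5, -2, 2, 3, 1
d²: 1, 25, 4, 4, 9, 1; Σd² = 44
ρ = 1 − 6·44/(6·35) = 1 − 264/210 = -0.257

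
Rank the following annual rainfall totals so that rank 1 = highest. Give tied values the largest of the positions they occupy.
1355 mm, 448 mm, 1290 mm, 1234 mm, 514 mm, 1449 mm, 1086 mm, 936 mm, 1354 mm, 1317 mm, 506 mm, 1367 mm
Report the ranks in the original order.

Sorted (descending): 1449, 1367, 1355, 1354, 1317, 1290, 1234, 1086, 936, 514, 506, 448
No ties — each value takes its position as its rank.

3, 12, 6, 7, 10, 1, 8, 9, 4, 5, 11, 2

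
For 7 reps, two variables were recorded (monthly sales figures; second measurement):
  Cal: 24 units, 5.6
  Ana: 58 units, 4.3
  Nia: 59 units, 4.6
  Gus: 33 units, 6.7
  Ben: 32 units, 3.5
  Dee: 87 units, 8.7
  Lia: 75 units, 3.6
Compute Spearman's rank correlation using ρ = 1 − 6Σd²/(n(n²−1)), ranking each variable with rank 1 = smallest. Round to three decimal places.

Ranks of variable 1: 1, 4, 5, 3, 2, 7, 6
Ranks of variable 2: 5, 3, 4, 6, 1, 7, 2
d = r₁ − r₂: -4, 1, 1, -3, 1, 0, 4
d²: 16, 1, 1, 9, 1, 0, 16; Σd² = 44
ρ = 1 − 6·44/(7·48) = 1 − 264/336 = 0.214

0.214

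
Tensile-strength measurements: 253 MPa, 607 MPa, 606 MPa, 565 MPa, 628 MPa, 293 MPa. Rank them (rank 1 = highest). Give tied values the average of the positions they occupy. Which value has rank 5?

Sorted (descending): 628, 607, 606, 565, 293, 253
No ties — each value takes its position as its rank.
Rank 5 → value 293.

293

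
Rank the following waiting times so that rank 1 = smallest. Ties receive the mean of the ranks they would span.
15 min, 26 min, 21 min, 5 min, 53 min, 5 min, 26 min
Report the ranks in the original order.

Sorted (ascending): 5, 5, 15, 21, 26, 26, 53
The 2 values of 5 occupy positions 1–2 → average rank (1+2)/2 = 1.5.
The 2 values of 26 occupy positions 5–6 → average rank (5+6)/2 = 5.5.

3, 5.5, 4, 1.5, 7, 1.5, 5.5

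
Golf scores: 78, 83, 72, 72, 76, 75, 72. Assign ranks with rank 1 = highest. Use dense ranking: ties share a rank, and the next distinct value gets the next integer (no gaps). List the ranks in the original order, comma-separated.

Sorted (descending): 83, 78, 76, 75, 72, 72, 72
The 3 values of 72 share dense rank 5.
Remaining distinct values take the next consecutive integers.

2, 1, 5, 5, 3, 4, 5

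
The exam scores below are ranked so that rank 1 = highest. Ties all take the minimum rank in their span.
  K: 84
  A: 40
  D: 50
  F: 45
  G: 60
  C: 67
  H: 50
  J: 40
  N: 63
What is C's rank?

2

Sorted (descending): 84, 67, 63, 60, 50, 50, 45, 40, 40
The 2 values of 50 occupy positions 5–6 → each gets rank 5.
The 2 values of 40 occupy positions 8–9 → each gets rank 8.
C has value 67 → rank 2.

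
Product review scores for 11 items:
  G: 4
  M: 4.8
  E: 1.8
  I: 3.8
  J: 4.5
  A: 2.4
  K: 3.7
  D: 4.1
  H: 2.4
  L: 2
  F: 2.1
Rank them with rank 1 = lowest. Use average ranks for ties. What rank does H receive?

Sorted (ascending): 1.8, 2, 2.1, 2.4, 2.4, 3.7, 3.8, 4, 4.1, 4.5, 4.8
The 2 values of 2.4 occupy positions 4–5 → average rank (4+5)/2 = 4.5.
H has value 2.4 → rank 4.5.

4.5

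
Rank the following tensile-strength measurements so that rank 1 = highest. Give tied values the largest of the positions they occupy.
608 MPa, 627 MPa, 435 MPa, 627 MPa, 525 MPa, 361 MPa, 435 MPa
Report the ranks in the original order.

3, 2, 6, 2, 4, 7, 6

Sorted (descending): 627, 627, 608, 525, 435, 435, 361
The 2 values of 627 occupy positions 1–2 → each gets rank 2.
The 2 values of 435 occupy positions 5–6 → each gets rank 6.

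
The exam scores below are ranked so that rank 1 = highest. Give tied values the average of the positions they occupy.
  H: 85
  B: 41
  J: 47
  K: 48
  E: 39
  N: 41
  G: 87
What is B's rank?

Sorted (descending): 87, 85, 48, 47, 41, 41, 39
The 2 values of 41 occupy positions 5–6 → average rank (5+6)/2 = 5.5.
B has value 41 → rank 5.5.

5.5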